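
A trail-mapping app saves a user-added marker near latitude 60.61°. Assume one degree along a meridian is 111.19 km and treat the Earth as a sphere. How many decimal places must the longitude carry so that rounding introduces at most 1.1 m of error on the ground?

5 decimal places

At 60.61° one degree of longitude covers 111190 × cos 60.61° ≈ 111190 × 0.4908 ≈ 54566.7 m.
Rounding to N decimal places gives at most 0.5 × 10⁻ᴺ degrees of error, i.e. 0.5 × 10⁻ᴺ × 54566.7 m.
Need 0.5 × 54566.7 × 10⁻ᴺ ≤ 1.1 → 10⁻ᴺ ≤ 4.032e-05, so N ≥ 4.39.
So 5 decimal places suffice (0.273 m); 4 would allow up to 2.73 m.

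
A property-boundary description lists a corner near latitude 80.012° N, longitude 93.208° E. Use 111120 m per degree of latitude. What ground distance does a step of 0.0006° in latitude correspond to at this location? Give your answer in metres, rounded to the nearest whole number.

67 metres

Along a meridian 0.0006° is 0.0006 × 111120 = 66.672 m.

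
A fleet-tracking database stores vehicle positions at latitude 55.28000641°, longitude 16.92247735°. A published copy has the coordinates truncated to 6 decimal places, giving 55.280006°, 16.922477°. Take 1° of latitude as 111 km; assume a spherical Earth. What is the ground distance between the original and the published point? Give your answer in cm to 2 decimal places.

The latitude changed by +0.00000041° and the longitude by +0.00000035°.
North–south shift: 0.00000041 × 111000 = 0.04551 m.
E–W at 55.28°: 0.00000035° × 111000 × cos 55.28° = 0.00000035 × 111000 × 0.5696 ≈ 0.0221277 m.
Hypotenuse of the two orthogonal shifts: √(0.04551² + 0.0221277²) = 0.0506043 m.
That is 0.0506043 m = 5.0604 cm.

5.06 cm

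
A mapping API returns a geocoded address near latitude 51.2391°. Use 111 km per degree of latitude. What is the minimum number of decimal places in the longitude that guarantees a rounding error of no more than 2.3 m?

At 51.2391° one degree of longitude covers 111000 × cos 51.2391° ≈ 111000 × 0.6261 ≈ 69494 m.
Rounding to N decimal places gives at most 0.5 × 10⁻ᴺ degrees of error, i.e. 0.5 × 10⁻ᴺ × 69494 m.
Setting 34747 × 10⁻ᴺ ≤ 2.3 gives 10ᴺ ≥ 1.511e+04, i.e. N ≥ 4.18.
At 4 places the error can reach 3.47 m, but 5 places keeps it to 0.347 m.

5 decimal places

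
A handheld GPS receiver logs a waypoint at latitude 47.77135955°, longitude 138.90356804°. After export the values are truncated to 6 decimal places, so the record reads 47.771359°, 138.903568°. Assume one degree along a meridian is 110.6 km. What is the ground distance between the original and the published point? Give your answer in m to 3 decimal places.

0.061 m

Δlat = 47.77135955 − 47.771359 = +0.00000055°; Δlon = 138.90356804 − 138.903568 = +0.00000004°.
North–south shift: 0.00000055 × 110600 = 0.06083 m.
East–west at this latitude: 0.00000004° × 110600 × cos 47.7714° ≈ 0.00000004 × 74333.2 = 0.00297333 m.
Combined displacement = (0.06083² + 0.00297333²)^½ ≈ 0.0609026 m.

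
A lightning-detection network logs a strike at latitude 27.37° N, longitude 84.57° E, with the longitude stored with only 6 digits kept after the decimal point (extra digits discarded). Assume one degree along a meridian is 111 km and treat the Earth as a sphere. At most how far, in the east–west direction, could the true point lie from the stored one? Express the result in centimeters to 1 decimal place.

9.9 centimeters

Truncating at 6 decimal places can drop up to a full unit in the last place, so the longitude may be off by as much as 1e-06°.
At latitude 27.37° a degree of longitude spans 111000 m × cos 27.37° = 111000 × 0.8881 ≈ 98574.2 m.
Maximum E–W displacement: 1e-06 × 98574.2 = 0.0985742 m.
That is 0.0985742 m = 9.8574 cm.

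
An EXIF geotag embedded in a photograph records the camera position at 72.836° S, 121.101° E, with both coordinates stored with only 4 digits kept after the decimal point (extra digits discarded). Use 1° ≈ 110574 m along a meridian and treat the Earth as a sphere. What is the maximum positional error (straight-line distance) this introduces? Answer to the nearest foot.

38 feet

Truncating at 4 decimal places can drop up to a full unit in the last place, so each coordinate may be off by as much as 0.0001°.
N–S: 0.0001° × 110574 m/° = 11.0574 m.
Longitude error → 0.0001 × 110574 × cos 72.836° = 0.0001 × 110574 × 0.2951 ≈ 3.26312 m.
The two errors are perpendicular, so the maximum displacement is √(11.0574² + 3.26312²) ≈ 11.5288 m.
In feet: 11.5288 m ÷ 0.3048 ≈ 37.824 ft.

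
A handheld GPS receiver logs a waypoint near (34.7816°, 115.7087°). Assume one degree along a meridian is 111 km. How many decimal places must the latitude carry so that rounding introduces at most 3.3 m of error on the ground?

One degree of latitude covers 111000 m.
Rounding to N decimal places gives at most 0.5 × 10⁻ᴺ degrees of error, i.e. 0.5 × 10⁻ᴺ × 111000 m.
Need 0.5 × 111000 × 10⁻ᴺ ≤ 3.3 → 10⁻ᴺ ≤ 5.946e-05, so N ≥ 4.23.
N = 4 would give 5.55 m (too coarse); N = 5 gives 0.555 m ≤ 3.3 m.

5 decimal places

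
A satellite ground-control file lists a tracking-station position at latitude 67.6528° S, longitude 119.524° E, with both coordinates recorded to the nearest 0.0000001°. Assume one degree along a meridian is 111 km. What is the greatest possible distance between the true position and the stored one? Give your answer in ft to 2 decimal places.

0.02 ft

Rounding to 7 decimal places leaves each coordinate within ±5e-08° of the true value.
Latitude error → 5e-08 × 111000 = 0.00555 m along the meridian.
E–W at 67.6528°: 5e-08° × 111000 × cos 67.6528° = 5e-08 × 111000 × 0.3802 ≈ 0.00211021 m.
The two errors are perpendicular, so the maximum displacement is √(0.00555² + 0.00211021²) ≈ 0.00593763 m.
Converting: 0.00593763 m × 3.2808 ft/m ≈ 0.01948 ft.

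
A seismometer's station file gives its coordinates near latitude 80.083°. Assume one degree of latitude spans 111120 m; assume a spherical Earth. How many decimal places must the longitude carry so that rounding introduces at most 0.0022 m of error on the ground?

7

At 80.083° one degree of longitude covers 111120 × cos 80.083° ≈ 111120 × 0.1722 ≈ 19137.2 m.
With N decimal places the half-ulp bound is 0.5·10⁻ᴺ°, or 0.5·10⁻ᴺ × 19137.2 m on the ground.
Setting 9568.62 × 10⁻ᴺ ≤ 0.0022 gives 10ᴺ ≥ 4.349e+06, i.e. N ≥ 6.64.
At 6 places the error can reach 0.00957 m, but 7 places keeps it to 0.000957 m.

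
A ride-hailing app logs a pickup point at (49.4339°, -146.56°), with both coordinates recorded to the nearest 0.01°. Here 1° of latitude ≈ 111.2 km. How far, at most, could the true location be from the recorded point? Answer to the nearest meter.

663 meters

Rounding to 2 decimal places leaves each coordinate within ±0.005° of the true value.
North–south component: 0.005° × 111200 = 556 m.
Longitude error → 0.005 × 111200 × cos 49.4339° = 0.005 × 111200 × 0.6503 ≈ 361.581 m.
The two errors are perpendicular, so the maximum displacement is √(556² + 361.581²) ≈ 663.232 m.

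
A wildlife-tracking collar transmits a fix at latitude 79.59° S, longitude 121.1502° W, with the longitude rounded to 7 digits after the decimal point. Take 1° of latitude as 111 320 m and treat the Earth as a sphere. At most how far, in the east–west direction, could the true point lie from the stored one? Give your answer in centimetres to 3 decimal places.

Rounding to 7 decimal places leaves the longitude within ±5e-08° of the true value.
At latitude 79.59° a degree of longitude spans 111320 m × cos 79.59° = 111320 × 0.1807 ≈ 20114.5 m.
East–west error: 5e-08° × 20114.5 m/° ≈ 0.00100573 m.
That is 0.00100573 m = 0.10057 cm.

0.101 centimetres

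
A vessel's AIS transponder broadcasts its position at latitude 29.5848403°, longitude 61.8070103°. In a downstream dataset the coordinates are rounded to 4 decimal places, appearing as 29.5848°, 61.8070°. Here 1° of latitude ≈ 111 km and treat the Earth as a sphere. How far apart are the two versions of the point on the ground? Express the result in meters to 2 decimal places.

4.58 meters

The latitude changed by +0.0000403° and the longitude by +0.0000103°.
N–S: 0.0000403° × 111000 m/° = 4.4733 m.
East–west at this latitude: 0.0000103° × 111000 × cos 29.5848° ≈ 0.0000103 × 96528.5 = 0.994243 m.
Combined displacement = (4.4733² + 0.994243²)^½ ≈ 4.58246 m.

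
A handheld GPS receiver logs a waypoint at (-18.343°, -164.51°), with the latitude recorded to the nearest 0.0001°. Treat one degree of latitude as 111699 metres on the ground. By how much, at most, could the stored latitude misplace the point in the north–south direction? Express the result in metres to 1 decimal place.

Rounding to 4 decimal places leaves the latitude within ±5e-05° of the true value.
North–south distance: 5e-05° × 111699 m/° = 5.58495 m.

5.6 metres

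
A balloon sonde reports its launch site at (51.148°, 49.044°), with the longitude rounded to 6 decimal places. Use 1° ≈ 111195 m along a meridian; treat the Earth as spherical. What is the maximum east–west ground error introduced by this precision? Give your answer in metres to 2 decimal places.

Rounding to 6 decimal places leaves the longitude within ±5e-07° of the true value.
At latitude 51.148° a degree of longitude spans 111195 m × cos 51.148° = 111195 × 0.6273 ≈ 69753.8 m.
So at most 5e-07° × 69753.8 ≈ 0.0348769 m east–west.

0.03 metres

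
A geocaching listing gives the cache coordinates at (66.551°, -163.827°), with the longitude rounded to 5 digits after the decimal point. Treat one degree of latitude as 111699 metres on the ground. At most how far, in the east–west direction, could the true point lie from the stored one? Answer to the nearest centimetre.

22 centimetres

Rounding to 5 decimal places leaves the longitude within ±5e-06° of the true value.
At latitude 66.551° a degree of longitude spans 111699 m × cos 66.551° = 111699 × 0.3979 ≈ 44448.7 m.
Maximum E–W displacement: 5e-06 × 44448.7 = 0.222243 m.
That is 0.222243 m = 22.224 cm.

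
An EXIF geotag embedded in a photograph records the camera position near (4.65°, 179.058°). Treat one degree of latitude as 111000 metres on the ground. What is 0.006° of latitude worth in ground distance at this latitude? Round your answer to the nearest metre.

666 metres

0.006° × 111000 m/° = 666 m.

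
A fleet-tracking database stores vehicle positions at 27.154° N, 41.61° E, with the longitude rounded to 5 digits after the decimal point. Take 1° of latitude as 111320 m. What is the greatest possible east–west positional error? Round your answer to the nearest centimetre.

Rounding to 5 decimal places leaves the longitude within ±5e-06° of the true value.
Parallels shrink by cos φ, so at 27.154° a degree of longitude is 111320 × 0.8898 ≈ 99050.7 m.
East–west error: 5e-06° × 99050.7 m/° ≈ 0.495253 m.
That is 0.495253 m = 49.525 cm.

50 centimetres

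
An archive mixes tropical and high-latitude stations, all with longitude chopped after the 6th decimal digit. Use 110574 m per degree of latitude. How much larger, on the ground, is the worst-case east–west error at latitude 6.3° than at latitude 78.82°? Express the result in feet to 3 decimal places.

Truncating at 6 decimal places can drop up to a full unit in the last place, so the longitude may be off by as much as 1e-06°.
At 6.3°: 1e-06° × 110574 × cos 6.3° = 1e-06 × 110574 × 0.9940 ≈ 0.10991 m.
At 78.82°: 1e-06° × 110574 × cos 78.82° = 1e-06 × 110574 × 0.1939 ≈ 0.021439 m.
Difference: 0.10991 − 0.021439 = 0.088467 m.
In feet: 0.0884668 m ÷ 0.3048 ≈ 0.29025 ft.

0.290 feet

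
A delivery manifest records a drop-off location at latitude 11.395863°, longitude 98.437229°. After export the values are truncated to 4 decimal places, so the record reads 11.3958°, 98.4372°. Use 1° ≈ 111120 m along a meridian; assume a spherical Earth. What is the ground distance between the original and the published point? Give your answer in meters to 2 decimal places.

7.68 meters

The latitude changed by +0.000063° and the longitude by +0.000029°.
North–south shift: 0.000063 × 111120 = 7.00056 m.
East–west at this latitude: 0.000029° × 111120 × cos 11.3958° ≈ 0.000029 × 108929 = 3.15895 m.
Distance: √(7.00056² + 3.15895²) ≈ 7.68029 m.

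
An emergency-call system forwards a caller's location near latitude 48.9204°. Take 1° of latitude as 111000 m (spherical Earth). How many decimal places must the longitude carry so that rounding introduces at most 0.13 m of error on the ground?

At 48.9204° one degree of longitude covers 111000 × cos 48.9204° ≈ 111000 × 0.6571 ≈ 72938.9 m.
N decimal places → at most half a unit in the last place, 0.5 × 10⁻ᴺ° = 72938.9/2 × 10⁻ᴺ m.
Need 0.5 × 72938.9 × 10⁻ᴺ ≤ 0.13 → 10⁻ᴺ ≤ 3.565e-06, so N ≥ 5.45.
N = 5 would give 0.365 m (too coarse); N = 6 gives 0.0365 m ≤ 0.13 m.

6 decimal places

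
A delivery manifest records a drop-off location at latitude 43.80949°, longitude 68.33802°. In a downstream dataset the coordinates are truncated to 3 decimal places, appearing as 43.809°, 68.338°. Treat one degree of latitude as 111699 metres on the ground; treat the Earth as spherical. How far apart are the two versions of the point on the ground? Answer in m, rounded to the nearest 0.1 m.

54.8 m

Δlat = 43.80949 − 43.809 = +0.00049°; Δlon = 68.33802 − 68.338 = +0.00002°.
N–S: 0.00049° × 111699 m/° = 54.7325 m.
E–W at 43.809°: 0.00002° × 111699 × cos 43.809° = 0.00002 × 111699 × 0.7217 ≈ 1.61216 m.
Hypotenuse of the two orthogonal shifts: √(54.7325² + 1.61216²) = 54.7562 m.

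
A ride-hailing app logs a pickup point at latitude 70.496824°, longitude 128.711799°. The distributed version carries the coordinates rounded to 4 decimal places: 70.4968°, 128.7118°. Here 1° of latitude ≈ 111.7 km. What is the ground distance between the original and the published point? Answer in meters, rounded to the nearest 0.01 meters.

Δlat = 70.496824 − 70.4968 = +0.000024°; Δlon = 128.711799 − 128.7118 = -0.000001°.
North–south shift: 0.000024 × 111700 = 2.6808 m.
E–W at 70.4968°: -0.000001° × 111700 × cos 70.4968° = -0.000001 × 111700 × 0.3339 ≈ -0.0372921 m.
Combined displacement = (2.6808² + 0.0372921²)^½ ≈ 2.68106 m.

2.68 meters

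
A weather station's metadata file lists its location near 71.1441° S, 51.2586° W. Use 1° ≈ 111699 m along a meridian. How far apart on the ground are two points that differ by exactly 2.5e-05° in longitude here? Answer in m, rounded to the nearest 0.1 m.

0.9 m

One degree of longitude here spans 111699 × cos 71.1441° = 111699 × 0.3232 ≈ 36099.9 m; 2.5e-05° of that is 0.902498 m.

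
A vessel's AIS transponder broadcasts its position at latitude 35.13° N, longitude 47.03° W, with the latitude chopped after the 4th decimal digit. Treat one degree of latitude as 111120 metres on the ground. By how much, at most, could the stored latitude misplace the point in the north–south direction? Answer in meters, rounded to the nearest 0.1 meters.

11.1 meters

Truncating at 4 decimal places can drop up to a full unit in the last place, so the latitude may be off by as much as 0.0001°.
North–south distance: 0.0001° × 111120 m/° = 11.112 m.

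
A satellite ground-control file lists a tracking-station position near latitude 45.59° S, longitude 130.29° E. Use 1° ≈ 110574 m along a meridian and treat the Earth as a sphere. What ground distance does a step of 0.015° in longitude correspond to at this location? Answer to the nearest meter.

At 45.59° a degree of longitude is 110574 × cos 45.59° ≈ 77378.4 m, so 0.015° corresponds to 1160.68 m.

1161 meters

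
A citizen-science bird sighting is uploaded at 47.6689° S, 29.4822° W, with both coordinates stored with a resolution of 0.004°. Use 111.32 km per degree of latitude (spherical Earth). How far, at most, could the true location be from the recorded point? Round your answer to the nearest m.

268 m

With a 0.004° grid the true value lies within half a step, ±0.004°/2 = ±0.002°, of the stored one.
N–S: 0.002° × 111320 m/° = 222.64 m.
E–W at 47.6689°: 0.002° × 111320 × cos 47.6689° = 0.002 × 111320 × 0.6734 ≈ 149.929 m.
Worst case both components are at the extreme and orthogonal: √(222.64² + 149.929²) ≈ 268.416 m.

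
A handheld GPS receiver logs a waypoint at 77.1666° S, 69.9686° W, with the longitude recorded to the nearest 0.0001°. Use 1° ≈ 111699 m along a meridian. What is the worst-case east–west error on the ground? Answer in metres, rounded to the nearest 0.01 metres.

Rounding to 4 decimal places leaves the longitude within ±5e-05° of the true value.
At latitude 77.1666° a degree of longitude spans 111699 m × cos 77.1666° = 111699 × 0.2221 ≈ 24810.2 m.
So at most 5e-05° × 24810.2 ≈ 1.24051 m east–west.

1.24 metres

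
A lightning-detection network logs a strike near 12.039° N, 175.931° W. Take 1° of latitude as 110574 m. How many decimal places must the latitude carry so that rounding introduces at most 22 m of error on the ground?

One degree of latitude covers 110574 m.
N decimal places → at most half a unit in the last place, 0.5 × 10⁻ᴺ° = 110574/2 × 10⁻ᴺ m.
Need 0.5 × 110574 × 10⁻ᴺ ≤ 22 → 10⁻ᴺ ≤ 3.979e-04, so N ≥ 3.40.
At 3 places the error can reach 55.3 m, but 4 places keeps it to 5.53 m.

4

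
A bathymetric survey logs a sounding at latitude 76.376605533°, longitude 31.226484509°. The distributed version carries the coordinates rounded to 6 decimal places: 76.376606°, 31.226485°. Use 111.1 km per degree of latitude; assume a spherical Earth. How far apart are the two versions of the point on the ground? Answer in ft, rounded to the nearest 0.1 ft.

The latitude changed by -0.000000467° and the longitude by -0.000000491°.
N–S: -0.000000467° × 111100 m/° = -0.0518837 m.
East–west at this latitude: -0.000000491° × 111100 × cos 76.3766° ≈ -0.000000491 × 26168.4 = -0.0128487 m.
Hypotenuse of the two orthogonal shifts: √(0.0518837² + 0.0128487²) = 0.053451 m.
In feet: 0.053451 m ÷ 0.3048 ≈ 0.17536 ft.

0.2 ft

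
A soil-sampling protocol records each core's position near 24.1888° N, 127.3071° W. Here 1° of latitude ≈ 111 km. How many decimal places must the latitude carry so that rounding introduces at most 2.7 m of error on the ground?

One degree of latitude covers 111000 m.
Rounding to N decimal places gives at most 0.5 × 10⁻ᴺ degrees of error, i.e. 0.5 × 10⁻ᴺ × 111000 m.
Setting 55500 × 10⁻ᴺ ≤ 2.7 gives 10ᴺ ≥ 2.056e+04, i.e. N ≥ 4.31.
So 5 decimal places suffice (0.555 m); 4 would allow up to 5.55 m.

5 decimal places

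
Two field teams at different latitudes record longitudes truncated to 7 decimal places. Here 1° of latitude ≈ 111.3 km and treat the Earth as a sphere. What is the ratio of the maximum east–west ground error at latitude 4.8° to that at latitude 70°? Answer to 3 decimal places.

2.914

Truncating at 7 decimal places can drop up to a full unit in the last place, so the longitude may be off by as much as 1e-07°.
At 4.8°: 1e-07° × 111300 × cos 4.8° = 1e-07 × 111300 × 0.9965 ≈ 0.011091 m.
Error at 70° = 1e-07° × 111300 × cos 70° ≈ 0.01113 × 0.3420 = 0.0038067 m.
The ratio reduces to cos 4.8° / cos 70° = 0.9965/0.3420 ≈ 2.9136.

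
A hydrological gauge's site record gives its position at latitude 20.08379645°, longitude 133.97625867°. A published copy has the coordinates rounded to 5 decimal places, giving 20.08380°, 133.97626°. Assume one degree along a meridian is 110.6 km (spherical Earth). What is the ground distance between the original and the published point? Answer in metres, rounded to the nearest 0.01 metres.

0.42 metres

Δlat = 20.08379645 − 20.08380 = -0.00000355°; Δlon = 133.97625867 − 133.97626 = -0.00000133°.
N–S: -0.00000355° × 110600 m/° = -0.39263 m.
E–W at 20.0838°: -0.00000133° × 110600 × cos 20.0838° = -0.00000133 × 110600 × 0.9392 ≈ -0.138153 m.
Hypotenuse of the two orthogonal shifts: √(0.39263² + 0.138153²) = 0.416227 m.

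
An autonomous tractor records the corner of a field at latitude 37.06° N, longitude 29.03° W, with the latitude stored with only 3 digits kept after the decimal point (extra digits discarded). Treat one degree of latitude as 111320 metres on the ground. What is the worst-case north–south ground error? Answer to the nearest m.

111 m

Truncating at 3 decimal places can drop up to a full unit in the last place, so the latitude may be off by as much as 0.001°.
Along the meridian that is 0.001° × 111320 m/° = 111.32 m.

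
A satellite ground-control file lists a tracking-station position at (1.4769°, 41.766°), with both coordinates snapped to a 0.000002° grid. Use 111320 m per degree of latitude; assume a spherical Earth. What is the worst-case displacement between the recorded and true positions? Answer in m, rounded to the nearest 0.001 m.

With a 0.000002° grid the true value lies within half a step, ±0.000002°/2 = ±1e-06°, of the stored one.
North–south component: 1e-06° × 111320 = 0.11132 m.
East–west component at 1.4769°: 1e-06° × 111320 × cos 1.4769° ≈ 1e-06 × 111283 ≈ 0.111283 m.
Combining orthogonally: (0.11132² + 0.111283²)^½ ≈ 0.157404 m.

0.157 m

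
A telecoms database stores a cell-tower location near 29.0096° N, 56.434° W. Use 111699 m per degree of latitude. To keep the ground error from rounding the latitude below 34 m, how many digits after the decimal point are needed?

4 decimal places

One degree of latitude covers 111699 m.
N decimal places → at most half a unit in the last place, 0.5 × 10⁻ᴺ° = 111699/2 × 10⁻ᴺ m.
Setting 55849.5 × 10⁻ᴺ ≤ 34 gives 10ᴺ ≥ 1643, i.e. N ≥ 3.22.
So 4 decimal places suffice (5.58 m); 3 would allow up to 55.8 m.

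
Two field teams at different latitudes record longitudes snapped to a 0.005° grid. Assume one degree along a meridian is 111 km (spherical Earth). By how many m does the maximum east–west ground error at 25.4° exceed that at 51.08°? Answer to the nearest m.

76 m

With a 0.005° grid the true value lies within half a step, ±0.005°/2 = ±0.0025°, of the stored one.
At 25.4°: 0.0025° × 111000 × cos 25.4° = 0.0025 × 111000 × 0.9033 ≈ 250.68 m.
Error at 51.08° = 0.0025° × 111000 × cos 51.08° ≈ 277.5 × 0.6282 = 174.34 m.
So the lower-latitude error exceeds the higher by 250.68 − 174.34 = 76.34 m.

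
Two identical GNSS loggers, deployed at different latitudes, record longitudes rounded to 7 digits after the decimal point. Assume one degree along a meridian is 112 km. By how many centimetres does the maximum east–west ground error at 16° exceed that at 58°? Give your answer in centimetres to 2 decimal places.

0.24 centimetres

Rounding to 7 decimal places leaves the longitude within ±5e-08° of the true value.
Error at 16° = 5e-08° × 112000 × cos 16° ≈ 0.0056 × 0.9613 = 0.0053831 m.
At 58°: 5e-08° × 112000 × cos 58° = 5e-08 × 112000 × 0.5299 ≈ 0.0029675 m.
Difference: 0.0053831 − 0.0029675 = 0.0024155 m.
That is 0.00241552 m = 0.24155 cm.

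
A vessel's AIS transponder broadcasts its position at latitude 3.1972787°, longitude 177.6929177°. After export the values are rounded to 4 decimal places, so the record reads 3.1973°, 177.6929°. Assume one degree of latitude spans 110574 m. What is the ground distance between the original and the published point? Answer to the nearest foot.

Δlat = 3.1972787 − 3.1973 = -0.0000213°; Δlon = 177.6929177 − 177.6929 = +0.0000177°.
N–S: -0.0000213° × 110574 m/° = -2.35523 m.
East–west at this latitude: 0.0000177° × 110574 × cos 3.1973° ≈ 0.0000177 × 110402 = 1.95411 m.
Distance: √(2.35523² + 1.95411²) ≈ 3.06033 m.
Converting: 3.06033 m × 3.2808 ft/m ≈ 10.04 ft.

10 feet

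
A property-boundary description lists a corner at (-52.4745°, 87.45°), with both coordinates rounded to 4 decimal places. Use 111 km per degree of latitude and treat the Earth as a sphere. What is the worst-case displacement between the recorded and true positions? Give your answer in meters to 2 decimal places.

6.50 meters

Rounding to 4 decimal places leaves each coordinate within ±5e-05° of the true value.
N–S: 5e-05° × 111000 m/° = 5.55 m.
Longitude error → 5e-05 × 111000 × cos 52.4745° = 5e-05 × 111000 × 0.6091 ≈ 3.38059 m.
Worst case both components are at the extreme and orthogonal: √(5.55² + 3.38059²) ≈ 6.49853 m.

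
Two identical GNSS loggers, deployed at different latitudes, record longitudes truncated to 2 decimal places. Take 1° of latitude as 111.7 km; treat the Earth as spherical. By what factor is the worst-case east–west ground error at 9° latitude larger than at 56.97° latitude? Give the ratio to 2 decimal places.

1.81

Truncating at 2 decimal places can drop up to a full unit in the last place, so the longitude may be off by as much as 0.01°.
Error at 9° = 0.01° × 111700 × cos 9° ≈ 1117 × 0.9877 = 1103.2 m.
Error at 56.97° = 0.01° × 111700 × cos 56.97° ≈ 1117 × 0.5451 = 608.85 m.
Ratio: 1103.2 / 608.85 = cos 9° / cos 56.97° ≈ 1.8120.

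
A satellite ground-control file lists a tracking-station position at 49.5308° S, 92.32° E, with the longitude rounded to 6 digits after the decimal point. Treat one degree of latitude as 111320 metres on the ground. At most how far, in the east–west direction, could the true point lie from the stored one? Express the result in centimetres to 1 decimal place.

3.6 centimetres

Rounding to 6 decimal places leaves the longitude within ±5e-07° of the true value.
Parallels shrink by cos φ, so at 49.5308° a degree of longitude is 111320 × 0.6490 ≈ 72251 m.
So at most 5e-07° × 72251 ≈ 0.0361255 m east–west.
That is 0.0361255 m = 3.6126 cm.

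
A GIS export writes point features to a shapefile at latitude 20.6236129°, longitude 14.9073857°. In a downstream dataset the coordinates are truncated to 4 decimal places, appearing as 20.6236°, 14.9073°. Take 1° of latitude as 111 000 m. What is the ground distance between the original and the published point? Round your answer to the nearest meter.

The latitude changed by +0.0000129° and the longitude by +0.0000857°.
N–S: 0.0000129° × 111000 m/° = 1.4319 m.
East–west at this latitude: 0.0000857° × 111000 × cos 20.6236° ≈ 0.0000857 × 103887 = 8.90307 m.
Distance: √(1.4319² + 8.90307²) ≈ 9.01749 m.

9 meters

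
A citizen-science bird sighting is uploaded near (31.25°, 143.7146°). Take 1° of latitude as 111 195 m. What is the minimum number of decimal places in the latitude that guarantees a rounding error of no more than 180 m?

One degree of latitude covers 111195 m.
N decimal places → at most half a unit in the last place, 0.5 × 10⁻ᴺ° = 111195/2 × 10⁻ᴺ m.
Need 0.5 × 111195 × 10⁻ᴺ ≤ 180 → 10⁻ᴺ ≤ 3.238e-03, so N ≥ 2.49.
N = 2 would give 556 m (too coarse); N = 3 gives 55.6 m ≤ 180 m.

3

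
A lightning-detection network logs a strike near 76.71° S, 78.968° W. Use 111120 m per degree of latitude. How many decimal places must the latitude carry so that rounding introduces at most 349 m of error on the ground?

One degree of latitude covers 111120 m.
Rounding to N decimal places gives at most 0.5 × 10⁻ᴺ degrees of error, i.e. 0.5 × 10⁻ᴺ × 111120 m.
Setting 55560 × 10⁻ᴺ ≤ 349 gives 10ᴺ ≥ 159.2, i.e. N ≥ 2.20.
N = 2 would give 556 m (too coarse); N = 3 gives 55.6 m ≤ 349 m.

3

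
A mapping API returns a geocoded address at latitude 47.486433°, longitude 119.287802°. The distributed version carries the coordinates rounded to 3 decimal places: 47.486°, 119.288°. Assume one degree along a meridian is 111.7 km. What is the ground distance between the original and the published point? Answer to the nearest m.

51 m

The latitude changed by +0.000433° and the longitude by -0.000198°.
N–S: 0.000433° × 111700 m/° = 48.3661 m.
East–west at this latitude: -0.000198° × 111700 × cos 47.486° ≈ -0.000198 × 75483.5 = -14.9457 m.
Hypotenuse of the two orthogonal shifts: √(48.3661² + 14.9457²) = 50.6227 m.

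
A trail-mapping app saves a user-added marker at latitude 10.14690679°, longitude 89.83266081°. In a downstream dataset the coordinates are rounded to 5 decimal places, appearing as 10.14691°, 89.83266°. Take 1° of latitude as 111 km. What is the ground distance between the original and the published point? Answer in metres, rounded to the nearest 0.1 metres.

The latitude changed by -0.00000321° and the longitude by +0.00000081°.
North–south shift: -0.00000321 × 111000 = -0.35631 m.
E–W at 10.1469°: 0.00000081° × 111000 × cos 10.1469° = 0.00000081 × 111000 × 0.9844 ≈ 0.0885037 m.
Hypotenuse of the two orthogonal shifts: √(0.35631² + 0.0885037²) = 0.367137 m.

0.4 metres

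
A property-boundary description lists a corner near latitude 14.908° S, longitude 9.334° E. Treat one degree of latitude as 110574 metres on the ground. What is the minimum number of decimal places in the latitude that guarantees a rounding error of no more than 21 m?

4

One degree of latitude covers 110574 m.
With N decimal places the half-ulp bound is 0.5·10⁻ᴺ°, or 0.5·10⁻ᴺ × 110574 m on the ground.
Need 0.5 × 110574 × 10⁻ᴺ ≤ 21 → 10⁻ᴺ ≤ 3.798e-04, so N ≥ 3.42.
At 3 places the error can reach 55.3 m, but 4 places keeps it to 5.53 m.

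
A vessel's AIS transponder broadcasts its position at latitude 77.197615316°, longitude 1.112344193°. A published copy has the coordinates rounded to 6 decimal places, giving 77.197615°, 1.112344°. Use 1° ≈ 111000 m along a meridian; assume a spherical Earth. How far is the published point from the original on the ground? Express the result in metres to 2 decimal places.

Δlat = 77.197615316 − 77.197615 = +0.000000316°; Δlon = 1.112344193 − 1.112344 = +0.000000193°.
N–S: 0.000000316° × 111000 m/° = 0.035076 m.
E–W at 77.1976°: 0.000000193° × 111000 × cos 77.1976° = 0.000000193 × 111000 × 0.2216 ≈ 0.0047471 m.
Hypotenuse of the two orthogonal shifts: √(0.035076² + 0.0047471²) = 0.0353958 m.

0.04 metres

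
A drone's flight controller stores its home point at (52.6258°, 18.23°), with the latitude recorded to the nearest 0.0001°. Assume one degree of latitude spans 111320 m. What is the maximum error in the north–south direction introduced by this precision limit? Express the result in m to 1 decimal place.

5.6 m

Rounding to 4 decimal places leaves the latitude within ±5e-05° of the true value.
Along the meridian that is 5e-05° × 111320 m/° = 5.566 m.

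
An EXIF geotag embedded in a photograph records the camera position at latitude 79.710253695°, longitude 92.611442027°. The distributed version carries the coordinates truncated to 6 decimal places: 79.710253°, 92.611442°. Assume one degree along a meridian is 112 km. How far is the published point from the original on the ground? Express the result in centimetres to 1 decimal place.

Δlat = 79.710253695 − 79.710253 = +0.000000695°; Δlon = 92.611442027 − 92.611442 = +0.000000027°.
N–S: 0.000000695° × 112000 m/° = 0.07784 m.
E–W at 79.7103°: 0.000000027° × 112000 × cos 79.7103° = 0.000000027 × 112000 × 0.1786 ≈ 0.000540165 m.
Distance: √(0.07784² + 0.000540165²) ≈ 0.0778419 m.
That is 0.0778419 m = 7.7842 cm.

7.8 centimetres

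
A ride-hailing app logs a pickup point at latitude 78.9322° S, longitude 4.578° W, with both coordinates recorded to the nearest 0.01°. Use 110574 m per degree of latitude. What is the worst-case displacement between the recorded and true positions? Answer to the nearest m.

563 m

Rounding to 2 decimal places leaves each coordinate within ±0.005° of the true value.
N–S: 0.005° × 110574 m/° = 552.87 m.
East–west component at 78.9322°: 0.005° × 110574 × cos 78.9322° ≈ 0.005 × 21226.9 ≈ 106.135 m.
The two errors are perpendicular, so the maximum displacement is √(552.87² + 106.135²) ≈ 562.965 m.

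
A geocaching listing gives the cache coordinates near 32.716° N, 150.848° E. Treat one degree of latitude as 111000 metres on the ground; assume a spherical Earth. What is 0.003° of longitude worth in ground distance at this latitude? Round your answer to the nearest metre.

280 metres

At 32.716° a degree of longitude is 111000 × cos 32.716° ≈ 93390.9 m, so 0.003° corresponds to 280.173 m.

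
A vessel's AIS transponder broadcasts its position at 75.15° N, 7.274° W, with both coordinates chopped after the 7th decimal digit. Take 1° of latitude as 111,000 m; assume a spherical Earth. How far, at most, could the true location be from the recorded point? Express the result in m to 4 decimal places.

Truncating at 7 decimal places can drop up to a full unit in the last place, so each coordinate may be off by as much as 1e-07°.
North–south component: 1e-07° × 111000 = 0.0111 m.
Longitude error → 1e-07 × 111000 × cos 75.15° = 1e-07 × 111000 × 0.2563 ≈ 0.00284481 m.
The two errors are perpendicular, so the maximum displacement is √(0.0111² + 0.00284481²) ≈ 0.0114588 m.

0.0115 m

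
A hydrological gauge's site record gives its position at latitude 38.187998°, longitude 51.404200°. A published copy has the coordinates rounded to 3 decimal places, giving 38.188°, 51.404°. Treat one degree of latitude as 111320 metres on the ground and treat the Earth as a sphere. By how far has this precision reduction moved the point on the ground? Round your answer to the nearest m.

The latitude changed by -0.000002° and the longitude by +0.000200°.
North–south shift: -0.000002 × 111320 = -0.22264 m.
E–W at 38.188°: 0.000200° × 111320 × cos 38.188° = 0.000200 × 111320 × 0.7860 ≈ 17.4992 m.
Combined displacement = (0.22264² + 17.4992²)^½ ≈ 17.5006 m.

18 m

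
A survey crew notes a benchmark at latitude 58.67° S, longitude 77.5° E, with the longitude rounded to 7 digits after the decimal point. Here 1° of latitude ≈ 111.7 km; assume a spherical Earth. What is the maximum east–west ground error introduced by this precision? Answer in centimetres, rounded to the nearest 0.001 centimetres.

0.290 centimetres

Rounding to 7 decimal places leaves the longitude within ±5e-08° of the true value.
Parallels shrink by cos φ, so at 58.67° a degree of longitude is 111700 × 0.5200 ≈ 58080.3 m.
Maximum E–W displacement: 5e-08 × 58080.3 = 0.00290401 m.
That is 0.00290401 m = 0.2904 cm.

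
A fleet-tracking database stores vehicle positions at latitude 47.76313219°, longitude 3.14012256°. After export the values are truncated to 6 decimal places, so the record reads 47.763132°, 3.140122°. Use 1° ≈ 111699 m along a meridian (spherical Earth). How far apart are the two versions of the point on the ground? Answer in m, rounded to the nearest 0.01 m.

The latitude changed by +0.00000019° and the longitude by +0.00000056°.
N–S: 0.00000019° × 111699 m/° = 0.0212228 m.
East–west at this latitude: 0.00000056° × 111699 × cos 47.7631° ≈ 0.00000056 × 75083.7 = 0.0420469 m.
Hypotenuse of the two orthogonal shifts: √(0.0212228² + 0.0420469²) = 0.0470994 m.

0.05 m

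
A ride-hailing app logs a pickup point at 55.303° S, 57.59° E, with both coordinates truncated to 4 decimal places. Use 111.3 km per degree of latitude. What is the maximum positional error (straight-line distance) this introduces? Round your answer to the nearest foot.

42 feet

Truncating at 4 decimal places can drop up to a full unit in the last place, so each coordinate may be off by as much as 0.0001°.
North–south component: 0.0001° × 111300 = 11.13 m.
East–west component at 55.303°: 0.0001° × 111300 × cos 55.303° ≈ 0.0001 × 63356 ≈ 6.3356 m.
Combining orthogonally: (11.13² + 6.3356²)^½ ≈ 12.8069 m.
Converting: 12.8069 m × 3.2808 ft/m ≈ 42.017 ft.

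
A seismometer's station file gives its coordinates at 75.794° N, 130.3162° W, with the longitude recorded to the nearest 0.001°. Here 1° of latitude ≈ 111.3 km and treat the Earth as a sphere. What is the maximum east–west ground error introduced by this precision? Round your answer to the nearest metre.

Rounding to 3 decimal places leaves the longitude within ±0.0005° of the true value.
At latitude 75.794° a degree of longitude spans 111300 m × cos 75.794° = 111300 × 0.2454 ≈ 27314 m.
East–west error: 0.0005° × 27314 m/° ≈ 13.657 m.

14 metres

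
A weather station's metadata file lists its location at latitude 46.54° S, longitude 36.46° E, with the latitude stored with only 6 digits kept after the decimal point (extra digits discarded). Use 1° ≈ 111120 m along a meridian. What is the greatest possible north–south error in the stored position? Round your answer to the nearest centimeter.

Truncating at 6 decimal places can drop up to a full unit in the last place, so the latitude may be off by as much as 1e-06°.
North–south distance: 1e-06° × 111120 m/° = 0.11112 m.
That is 0.11112 m = 11.112 cm.

11 centimeters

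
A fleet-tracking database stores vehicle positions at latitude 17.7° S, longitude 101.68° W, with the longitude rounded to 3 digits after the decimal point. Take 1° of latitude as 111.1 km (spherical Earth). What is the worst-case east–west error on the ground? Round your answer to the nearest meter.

Rounding to 3 decimal places leaves the longitude within ±0.0005° of the true value.
Parallels shrink by cos φ, so at 17.7° a degree of longitude is 111100 × 0.9527 ≈ 105841 m.
Maximum E–W displacement: 0.0005 × 105841 = 52.9203 m.

53 meters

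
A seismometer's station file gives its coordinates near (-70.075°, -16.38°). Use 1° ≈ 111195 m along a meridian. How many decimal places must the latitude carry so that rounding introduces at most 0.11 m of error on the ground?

One degree of latitude covers 111195 m.
N decimal places → at most half a unit in the last place, 0.5 × 10⁻ᴺ° = 111195/2 × 10⁻ᴺ m.
Setting 55597.5 × 10⁻ᴺ ≤ 0.11 gives 10ᴺ ≥ 5.054e+05, i.e. N ≥ 5.70.
So 6 decimal places suffice (0.0556 m); 5 would allow up to 0.556 m.

6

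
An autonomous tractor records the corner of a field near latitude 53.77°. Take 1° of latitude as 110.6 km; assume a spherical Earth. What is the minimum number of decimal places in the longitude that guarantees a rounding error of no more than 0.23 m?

At 53.77° one degree of longitude covers 110600 × cos 53.77° ≈ 110600 × 0.5910 ≈ 65367.7 m.
N decimal places → at most half a unit in the last place, 0.5 × 10⁻ᴺ° = 65367.7/2 × 10⁻ᴺ m.
Need 0.5 × 65367.7 × 10⁻ᴺ ≤ 0.23 → 10⁻ᴺ ≤ 7.037e-06, so N ≥ 5.15.
So 6 decimal places suffice (0.0327 m); 5 would allow up to 0.327 m.

6 decimal places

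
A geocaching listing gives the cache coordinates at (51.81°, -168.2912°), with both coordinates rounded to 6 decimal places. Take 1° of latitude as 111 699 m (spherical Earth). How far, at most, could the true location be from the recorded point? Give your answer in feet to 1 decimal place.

0.2 feet

Rounding to 6 decimal places leaves each coordinate within ±5e-07° of the true value.
Latitude error → 5e-07 × 111699 = 0.0558495 m along the meridian.
Longitude error → 5e-07 × 111699 × cos 51.81° = 5e-07 × 111699 × 0.6183 ≈ 0.0345301 m.
Worst case both components are at the extreme and orthogonal: √(0.0558495² + 0.0345301²) ≈ 0.065662 m.
Converting: 0.065662 m × 3.2808 ft/m ≈ 0.21543 ft.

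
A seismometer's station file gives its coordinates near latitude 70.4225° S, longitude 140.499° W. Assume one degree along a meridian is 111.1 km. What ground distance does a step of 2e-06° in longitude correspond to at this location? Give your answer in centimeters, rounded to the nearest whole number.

At 70.4225° a degree of longitude is 111100 × cos 70.4225° ≈ 37227.6 m, so 2e-06° corresponds to 0.0744551 m.
That is 0.0744551 m = 7.4455 cm.

7 centimeters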